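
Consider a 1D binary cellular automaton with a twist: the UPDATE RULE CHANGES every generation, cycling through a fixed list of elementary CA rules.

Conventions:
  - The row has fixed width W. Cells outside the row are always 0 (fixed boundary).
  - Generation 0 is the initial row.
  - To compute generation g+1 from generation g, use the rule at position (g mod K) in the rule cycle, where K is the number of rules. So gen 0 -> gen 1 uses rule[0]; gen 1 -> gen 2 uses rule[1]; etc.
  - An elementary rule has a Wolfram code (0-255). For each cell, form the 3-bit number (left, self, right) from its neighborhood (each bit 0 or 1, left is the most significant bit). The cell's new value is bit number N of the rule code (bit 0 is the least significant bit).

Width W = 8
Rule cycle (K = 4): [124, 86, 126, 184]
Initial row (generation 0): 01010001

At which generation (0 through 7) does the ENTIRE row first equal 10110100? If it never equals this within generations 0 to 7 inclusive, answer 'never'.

Answer: 4

Derivation:
Gen 0: 01010001
Gen 1 (rule 124): 01111001
Gen 2 (rule 86): 10001111
Gen 3 (rule 126): 11011001
Gen 4 (rule 184): 10110100
Gen 5 (rule 124): 11111110
Gen 6 (rule 86): 00000011
Gen 7 (rule 126): 00000111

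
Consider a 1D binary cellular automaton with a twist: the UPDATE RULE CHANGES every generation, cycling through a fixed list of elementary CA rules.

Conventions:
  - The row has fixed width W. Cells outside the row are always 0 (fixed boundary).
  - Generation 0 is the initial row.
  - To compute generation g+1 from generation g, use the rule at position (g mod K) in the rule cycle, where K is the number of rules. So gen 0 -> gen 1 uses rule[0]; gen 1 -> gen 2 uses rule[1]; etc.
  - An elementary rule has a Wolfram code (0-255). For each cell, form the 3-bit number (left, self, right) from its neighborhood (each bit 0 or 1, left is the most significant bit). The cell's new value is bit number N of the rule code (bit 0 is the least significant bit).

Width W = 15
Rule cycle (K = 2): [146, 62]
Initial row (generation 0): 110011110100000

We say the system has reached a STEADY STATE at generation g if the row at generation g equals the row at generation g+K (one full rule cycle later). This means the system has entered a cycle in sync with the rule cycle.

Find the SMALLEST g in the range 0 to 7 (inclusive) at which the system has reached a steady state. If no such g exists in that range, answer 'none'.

Answer: none

Derivation:
Gen 0: 110011110100000
Gen 1 (rule 146): 001101100010000
Gen 2 (rule 62): 011011010111000
Gen 3 (rule 146): 100000000010100
Gen 4 (rule 62): 110000000111110
Gen 5 (rule 146): 001000001011101
Gen 6 (rule 62): 011100011110011
Gen 7 (rule 146): 101010101101100
Gen 8 (rule 62): 111111111011010
Gen 9 (rule 146): 011111110000001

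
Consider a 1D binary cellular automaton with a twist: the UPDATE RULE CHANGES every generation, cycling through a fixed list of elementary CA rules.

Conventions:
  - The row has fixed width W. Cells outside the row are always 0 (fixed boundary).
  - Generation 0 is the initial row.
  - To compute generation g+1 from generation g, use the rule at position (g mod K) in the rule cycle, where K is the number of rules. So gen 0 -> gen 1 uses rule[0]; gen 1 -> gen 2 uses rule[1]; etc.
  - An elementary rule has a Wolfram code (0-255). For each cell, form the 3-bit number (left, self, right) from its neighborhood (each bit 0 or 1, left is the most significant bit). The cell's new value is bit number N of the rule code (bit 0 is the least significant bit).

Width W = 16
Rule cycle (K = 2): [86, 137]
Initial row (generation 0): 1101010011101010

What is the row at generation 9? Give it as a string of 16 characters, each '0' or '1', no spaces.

Gen 0: 1101010011101010
Gen 1 (rule 86): 0101011100101011
Gen 2 (rule 137): 0000011000000010
Gen 3 (rule 86): 0000101100000111
Gen 4 (rule 137): 1110001001110110
Gen 5 (rule 86): 0011011110010011
Gen 6 (rule 137): 1010011100000010
Gen 7 (rule 86): 1011100110000111
Gen 8 (rule 137): 0011000100110110
Gen 9 (rule 86): 0101101111010011

Answer: 0101101111010011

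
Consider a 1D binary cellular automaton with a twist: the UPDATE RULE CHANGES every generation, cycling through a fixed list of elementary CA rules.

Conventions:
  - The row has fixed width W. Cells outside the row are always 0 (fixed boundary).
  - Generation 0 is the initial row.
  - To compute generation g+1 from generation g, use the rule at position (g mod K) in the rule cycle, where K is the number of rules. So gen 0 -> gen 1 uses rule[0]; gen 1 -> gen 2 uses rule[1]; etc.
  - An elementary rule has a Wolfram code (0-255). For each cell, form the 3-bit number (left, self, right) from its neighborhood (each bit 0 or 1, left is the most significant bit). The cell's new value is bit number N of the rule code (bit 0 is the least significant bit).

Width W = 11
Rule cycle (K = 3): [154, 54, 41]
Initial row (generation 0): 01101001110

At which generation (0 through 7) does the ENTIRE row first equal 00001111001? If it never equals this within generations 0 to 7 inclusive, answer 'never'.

Answer: never

Derivation:
Gen 0: 01101001110
Gen 1 (rule 154): 11000111101
Gen 2 (rule 54): 00101000011
Gen 3 (rule 41): 10010011010
Gen 4 (rule 154): 01101110001
Gen 5 (rule 54): 10010001011
Gen 6 (rule 41): 00000100110
Gen 7 (rule 154): 00001011101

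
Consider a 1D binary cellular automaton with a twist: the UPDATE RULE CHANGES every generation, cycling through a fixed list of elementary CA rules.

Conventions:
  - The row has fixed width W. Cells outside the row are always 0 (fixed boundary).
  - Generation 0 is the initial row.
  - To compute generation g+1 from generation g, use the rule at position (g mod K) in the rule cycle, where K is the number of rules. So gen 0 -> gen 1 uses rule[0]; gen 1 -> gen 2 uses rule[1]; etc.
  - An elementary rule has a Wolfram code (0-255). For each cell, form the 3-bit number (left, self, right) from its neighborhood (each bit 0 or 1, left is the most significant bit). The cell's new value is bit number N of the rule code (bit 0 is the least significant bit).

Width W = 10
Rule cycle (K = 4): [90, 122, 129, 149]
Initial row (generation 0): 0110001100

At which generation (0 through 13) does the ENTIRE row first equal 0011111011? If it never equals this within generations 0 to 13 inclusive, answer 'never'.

Answer: never

Derivation:
Gen 0: 0110001100
Gen 1 (rule 90): 1111011110
Gen 2 (rule 122): 1001110011
Gen 3 (rule 129): 0000100000
Gen 4 (rule 149): 1110111111
Gen 5 (rule 90): 1010100001
Gen 6 (rule 122): 0101010010
Gen 7 (rule 129): 0000000000
Gen 8 (rule 149): 1111111111
Gen 9 (rule 90): 1000000001
Gen 10 (rule 122): 0100000010
Gen 11 (rule 129): 0001111000
Gen 12 (rule 149): 1100110111
Gen 13 (rule 90): 1111110101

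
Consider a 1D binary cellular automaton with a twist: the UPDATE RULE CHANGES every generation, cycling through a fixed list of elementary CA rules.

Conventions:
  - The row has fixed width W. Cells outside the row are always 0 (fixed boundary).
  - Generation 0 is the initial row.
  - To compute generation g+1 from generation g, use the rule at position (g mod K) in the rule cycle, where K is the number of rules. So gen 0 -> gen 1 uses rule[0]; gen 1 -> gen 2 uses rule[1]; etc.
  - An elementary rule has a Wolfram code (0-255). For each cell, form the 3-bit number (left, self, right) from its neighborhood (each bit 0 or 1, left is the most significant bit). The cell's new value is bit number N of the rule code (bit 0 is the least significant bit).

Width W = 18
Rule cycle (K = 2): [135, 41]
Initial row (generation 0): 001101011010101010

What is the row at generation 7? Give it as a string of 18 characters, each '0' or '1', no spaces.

Gen 0: 001101011010101010
Gen 1 (rule 135): 110001000010101010
Gen 2 (rule 41): 100100011001010100
Gen 3 (rule 135): 101101100011010101
Gen 4 (rule 41): 011011001010101010
Gen 5 (rule 135): 100000011010101010
Gen 6 (rule 41): 001111010101010100
Gen 7 (rule 135): 110110010101010101

Answer: 110110010101010101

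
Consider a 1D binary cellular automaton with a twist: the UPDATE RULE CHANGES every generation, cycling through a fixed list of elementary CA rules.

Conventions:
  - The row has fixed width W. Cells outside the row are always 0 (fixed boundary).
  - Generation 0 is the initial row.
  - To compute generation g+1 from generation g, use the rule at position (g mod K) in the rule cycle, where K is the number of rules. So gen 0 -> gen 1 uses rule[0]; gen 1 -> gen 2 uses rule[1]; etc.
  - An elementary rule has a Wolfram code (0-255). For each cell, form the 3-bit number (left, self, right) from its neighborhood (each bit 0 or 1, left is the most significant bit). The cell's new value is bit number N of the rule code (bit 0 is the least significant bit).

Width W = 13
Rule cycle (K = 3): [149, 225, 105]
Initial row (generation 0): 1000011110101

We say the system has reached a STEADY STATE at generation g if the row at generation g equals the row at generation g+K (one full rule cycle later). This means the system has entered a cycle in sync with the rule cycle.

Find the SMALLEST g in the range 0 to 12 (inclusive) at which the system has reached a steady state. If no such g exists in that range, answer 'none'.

Answer: none

Derivation:
Gen 0: 1000011110101
Gen 1 (rule 149): 1111001100101
Gen 2 (rule 225): 0111000100010
Gen 3 (rule 105): 0101010001000
Gen 4 (rule 149): 0101011101111
Gen 5 (rule 225): 0010101110111
Gen 6 (rule 105): 1001011011101
Gen 7 (rule 149): 1101000001001
Gen 8 (rule 225): 0110011100000
Gen 9 (rule 105): 0110010101111
Gen 10 (rule 149): 0001010100110
Gen 11 (rule 225): 1100101000010
Gen 12 (rule 105): 1100010011000
Gen 13 (rule 149): 0011011000111
Gen 14 (rule 225): 1001101010011
Gen 15 (rule 105): 0001110100011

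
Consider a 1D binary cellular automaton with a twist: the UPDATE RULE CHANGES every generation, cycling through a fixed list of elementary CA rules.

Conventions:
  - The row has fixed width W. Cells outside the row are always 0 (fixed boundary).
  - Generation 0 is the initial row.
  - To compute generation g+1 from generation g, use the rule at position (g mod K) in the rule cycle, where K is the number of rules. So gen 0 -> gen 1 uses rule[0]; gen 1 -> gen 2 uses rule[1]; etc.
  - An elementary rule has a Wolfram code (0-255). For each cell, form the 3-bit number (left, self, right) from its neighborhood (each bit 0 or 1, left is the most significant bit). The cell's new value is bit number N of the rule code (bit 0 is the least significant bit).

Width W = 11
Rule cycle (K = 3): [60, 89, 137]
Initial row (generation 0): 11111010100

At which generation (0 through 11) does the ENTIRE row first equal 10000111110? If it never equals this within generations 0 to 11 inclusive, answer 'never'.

Gen 0: 11111010100
Gen 1 (rule 60): 10000111110
Gen 2 (rule 89): 01110100011
Gen 3 (rule 137): 01100001010
Gen 4 (rule 60): 01010001111
Gen 5 (rule 89): 00001101001
Gen 6 (rule 137): 11101000000
Gen 7 (rule 60): 10011100000
Gen 8 (rule 89): 01010111111
Gen 9 (rule 137): 00000111110
Gen 10 (rule 60): 00000100001
Gen 11 (rule 89): 11110011100

Answer: 1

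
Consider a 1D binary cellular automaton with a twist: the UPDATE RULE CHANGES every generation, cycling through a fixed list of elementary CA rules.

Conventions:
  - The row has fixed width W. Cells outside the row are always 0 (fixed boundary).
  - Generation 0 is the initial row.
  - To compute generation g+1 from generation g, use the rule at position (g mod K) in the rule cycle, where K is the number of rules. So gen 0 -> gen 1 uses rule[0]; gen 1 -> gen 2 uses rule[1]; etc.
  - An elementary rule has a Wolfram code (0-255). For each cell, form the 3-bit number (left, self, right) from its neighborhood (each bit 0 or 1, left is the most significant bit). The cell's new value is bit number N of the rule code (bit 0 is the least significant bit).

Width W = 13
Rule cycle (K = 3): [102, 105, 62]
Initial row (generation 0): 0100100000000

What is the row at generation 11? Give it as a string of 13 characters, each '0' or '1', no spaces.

Gen 0: 0100100000000
Gen 1 (rule 102): 1101100000000
Gen 2 (rule 105): 1111101111111
Gen 3 (rule 62): 1000011000000
Gen 4 (rule 102): 1000101000000
Gen 5 (rule 105): 0010010011111
Gen 6 (rule 62): 0111111110000
Gen 7 (rule 102): 1000000010000
Gen 8 (rule 105): 0011111000111
Gen 9 (rule 62): 0110000101100
Gen 10 (rule 102): 1010001110100
Gen 11 (rule 105): 0100101011001

Answer: 0100101011001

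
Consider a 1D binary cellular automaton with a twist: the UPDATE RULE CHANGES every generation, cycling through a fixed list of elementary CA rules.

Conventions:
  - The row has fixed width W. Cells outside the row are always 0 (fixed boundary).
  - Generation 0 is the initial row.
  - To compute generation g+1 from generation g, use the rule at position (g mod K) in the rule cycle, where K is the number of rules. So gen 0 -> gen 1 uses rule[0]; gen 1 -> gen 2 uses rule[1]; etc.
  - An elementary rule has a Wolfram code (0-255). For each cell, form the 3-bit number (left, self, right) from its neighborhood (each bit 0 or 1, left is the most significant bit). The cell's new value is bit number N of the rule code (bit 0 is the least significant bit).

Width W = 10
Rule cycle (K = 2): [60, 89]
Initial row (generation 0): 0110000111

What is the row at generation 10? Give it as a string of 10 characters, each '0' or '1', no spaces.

Answer: 0000000000

Derivation:
Gen 0: 0110000111
Gen 1 (rule 60): 0101000100
Gen 2 (rule 89): 0000110011
Gen 3 (rule 60): 0000101010
Gen 4 (rule 89): 1110000001
Gen 5 (rule 60): 1001000001
Gen 6 (rule 89): 0100111100
Gen 7 (rule 60): 0110100010
Gen 8 (rule 89): 0110011001
Gen 9 (rule 60): 0101010101
Gen 10 (rule 89): 0000000000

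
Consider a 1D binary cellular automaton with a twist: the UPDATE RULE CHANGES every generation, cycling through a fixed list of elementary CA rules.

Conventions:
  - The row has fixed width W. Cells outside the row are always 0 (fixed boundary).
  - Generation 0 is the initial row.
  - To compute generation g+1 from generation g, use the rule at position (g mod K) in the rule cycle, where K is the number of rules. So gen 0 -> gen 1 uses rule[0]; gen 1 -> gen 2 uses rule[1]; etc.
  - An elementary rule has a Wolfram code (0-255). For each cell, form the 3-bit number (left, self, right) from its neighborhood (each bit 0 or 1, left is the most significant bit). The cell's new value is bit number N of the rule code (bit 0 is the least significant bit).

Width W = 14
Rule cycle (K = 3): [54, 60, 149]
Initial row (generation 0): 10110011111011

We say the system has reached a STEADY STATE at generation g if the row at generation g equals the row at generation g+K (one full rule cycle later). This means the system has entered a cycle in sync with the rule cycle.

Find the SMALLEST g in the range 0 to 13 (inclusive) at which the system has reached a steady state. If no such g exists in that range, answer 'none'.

Answer: none

Derivation:
Gen 0: 10110011111011
Gen 1 (rule 54): 11001100000100
Gen 2 (rule 60): 10101010000110
Gen 3 (rule 149): 10101011110001
Gen 4 (rule 54): 11111100001011
Gen 5 (rule 60): 10000010001110
Gen 6 (rule 149): 11111011100101
Gen 7 (rule 54): 00000100011111
Gen 8 (rule 60): 00000110010000
Gen 9 (rule 149): 11110001011111
Gen 10 (rule 54): 00001011100000
Gen 11 (rule 60): 00001110010000
Gen 12 (rule 149): 11100101011111
Gen 13 (rule 54): 00011111100000
Gen 14 (rule 60): 00010000010000
Gen 15 (rule 149): 11011111011111
Gen 16 (rule 54): 00100000100000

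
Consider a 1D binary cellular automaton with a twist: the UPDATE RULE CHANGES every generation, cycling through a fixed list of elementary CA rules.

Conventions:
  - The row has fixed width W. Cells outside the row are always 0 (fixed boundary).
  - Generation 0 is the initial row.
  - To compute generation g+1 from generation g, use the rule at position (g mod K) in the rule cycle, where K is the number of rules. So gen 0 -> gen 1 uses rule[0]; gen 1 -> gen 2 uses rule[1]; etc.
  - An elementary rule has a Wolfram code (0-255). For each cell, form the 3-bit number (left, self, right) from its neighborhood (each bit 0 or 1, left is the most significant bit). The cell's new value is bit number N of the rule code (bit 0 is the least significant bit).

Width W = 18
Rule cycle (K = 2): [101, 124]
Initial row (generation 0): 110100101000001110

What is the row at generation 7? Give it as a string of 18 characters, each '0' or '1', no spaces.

Answer: 111001000010100111

Derivation:
Gen 0: 110100101000001110
Gen 1 (rule 101): 011100111011100010
Gen 2 (rule 124): 010110101110110011
Gen 3 (rule 101): 011011110011010001
Gen 4 (rule 124): 011110011011111001
Gen 5 (rule 101): 000010001100001001
Gen 6 (rule 124): 000011001110001101
Gen 7 (rule 101): 111001000010100111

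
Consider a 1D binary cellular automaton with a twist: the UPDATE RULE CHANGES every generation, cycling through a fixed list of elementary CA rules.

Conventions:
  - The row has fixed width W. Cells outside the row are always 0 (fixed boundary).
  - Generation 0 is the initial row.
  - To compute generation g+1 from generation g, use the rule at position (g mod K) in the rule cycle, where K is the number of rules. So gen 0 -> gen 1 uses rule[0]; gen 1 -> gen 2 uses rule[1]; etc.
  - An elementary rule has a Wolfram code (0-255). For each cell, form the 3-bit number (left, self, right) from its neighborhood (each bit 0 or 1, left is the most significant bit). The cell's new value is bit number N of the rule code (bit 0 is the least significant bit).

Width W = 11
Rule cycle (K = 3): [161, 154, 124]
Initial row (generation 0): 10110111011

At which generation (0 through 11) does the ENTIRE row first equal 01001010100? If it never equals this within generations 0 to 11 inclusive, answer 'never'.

Gen 0: 10110111011
Gen 1 (rule 161): 01001010100
Gen 2 (rule 154): 10110000010
Gen 3 (rule 124): 11111000011
Gen 4 (rule 161): 01110011000
Gen 5 (rule 154): 11101110100
Gen 6 (rule 124): 10111011110
Gen 7 (rule 161): 01010101100
Gen 8 (rule 154): 10000001010
Gen 9 (rule 124): 11000001111
Gen 10 (rule 161): 00011100110
Gen 11 (rule 154): 00111011101

Answer: 1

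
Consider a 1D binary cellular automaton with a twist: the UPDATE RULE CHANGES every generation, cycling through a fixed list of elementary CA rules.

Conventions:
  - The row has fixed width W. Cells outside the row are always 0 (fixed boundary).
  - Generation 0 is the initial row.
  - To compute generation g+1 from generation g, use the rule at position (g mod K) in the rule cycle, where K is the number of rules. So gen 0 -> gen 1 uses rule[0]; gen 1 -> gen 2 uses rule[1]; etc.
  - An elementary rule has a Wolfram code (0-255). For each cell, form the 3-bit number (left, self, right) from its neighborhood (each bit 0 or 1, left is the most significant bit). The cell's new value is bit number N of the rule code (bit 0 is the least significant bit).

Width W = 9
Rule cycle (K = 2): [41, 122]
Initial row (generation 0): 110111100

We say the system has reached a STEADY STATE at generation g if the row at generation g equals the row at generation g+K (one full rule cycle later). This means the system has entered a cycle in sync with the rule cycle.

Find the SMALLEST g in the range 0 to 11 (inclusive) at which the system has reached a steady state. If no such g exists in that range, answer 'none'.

Gen 0: 110111100
Gen 1 (rule 41): 101100001
Gen 2 (rule 122): 011110010
Gen 3 (rule 41): 010000000
Gen 4 (rule 122): 101000000
Gen 5 (rule 41): 010011111
Gen 6 (rule 122): 101110001
Gen 7 (rule 41): 011000100
Gen 8 (rule 122): 111101010
Gen 9 (rule 41): 100010100
Gen 10 (rule 122): 010101010
Gen 11 (rule 41): 001010100
Gen 12 (rule 122): 010101010
Gen 13 (rule 41): 001010100

Answer: 10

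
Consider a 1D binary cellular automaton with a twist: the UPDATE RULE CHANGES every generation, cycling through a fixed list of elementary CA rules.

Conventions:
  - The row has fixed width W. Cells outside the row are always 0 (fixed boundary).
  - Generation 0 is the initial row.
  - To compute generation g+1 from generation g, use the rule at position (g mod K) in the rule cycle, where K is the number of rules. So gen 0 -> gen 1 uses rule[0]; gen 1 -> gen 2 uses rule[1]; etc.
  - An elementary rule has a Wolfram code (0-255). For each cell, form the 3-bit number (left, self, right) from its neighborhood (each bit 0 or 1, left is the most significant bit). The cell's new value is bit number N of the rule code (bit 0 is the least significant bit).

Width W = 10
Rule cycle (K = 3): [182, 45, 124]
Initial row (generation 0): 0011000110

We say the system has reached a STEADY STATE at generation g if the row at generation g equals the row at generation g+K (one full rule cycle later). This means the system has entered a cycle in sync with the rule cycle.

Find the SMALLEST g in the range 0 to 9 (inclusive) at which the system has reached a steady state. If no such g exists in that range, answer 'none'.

Gen 0: 0011000110
Gen 1 (rule 182): 0100101001
Gen 2 (rule 45): 0100111001
Gen 3 (rule 124): 0110101101
Gen 4 (rule 182): 1001110011
Gen 5 (rule 45): 1001000010
Gen 6 (rule 124): 1101100011
Gen 7 (rule 182): 0010010100
Gen 8 (rule 45): 1010011101
Gen 9 (rule 124): 1111010111
Gen 10 (rule 182): 0110111010
Gen 11 (rule 45): 0101100110
Gen 12 (rule 124): 0111110111

Answer: none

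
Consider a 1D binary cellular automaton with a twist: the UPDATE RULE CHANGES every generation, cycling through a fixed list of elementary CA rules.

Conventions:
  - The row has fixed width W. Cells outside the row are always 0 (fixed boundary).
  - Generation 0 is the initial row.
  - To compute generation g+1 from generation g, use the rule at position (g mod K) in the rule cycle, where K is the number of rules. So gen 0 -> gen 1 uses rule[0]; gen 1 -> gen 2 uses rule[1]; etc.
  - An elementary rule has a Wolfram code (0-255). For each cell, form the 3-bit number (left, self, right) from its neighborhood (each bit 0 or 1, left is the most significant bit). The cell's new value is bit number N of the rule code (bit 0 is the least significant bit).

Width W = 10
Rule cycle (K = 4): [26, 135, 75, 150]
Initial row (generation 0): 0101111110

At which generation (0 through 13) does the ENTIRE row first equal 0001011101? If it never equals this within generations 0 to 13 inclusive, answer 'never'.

Answer: 8

Derivation:
Gen 0: 0101111110
Gen 1 (rule 26): 1001000001
Gen 2 (rule 135): 1011011111
Gen 3 (rule 75): 0011010001
Gen 4 (rule 150): 0100011011
Gen 5 (rule 26): 1010110010
Gen 6 (rule 135): 1010000110
Gen 7 (rule 75): 0000111110
Gen 8 (rule 150): 0001011101
Gen 9 (rule 26): 0010010000
Gen 10 (rule 135): 1110110111
Gen 11 (rule 75): 1010110101
Gen 12 (rule 150): 1010000101
Gen 13 (rule 26): 0001001000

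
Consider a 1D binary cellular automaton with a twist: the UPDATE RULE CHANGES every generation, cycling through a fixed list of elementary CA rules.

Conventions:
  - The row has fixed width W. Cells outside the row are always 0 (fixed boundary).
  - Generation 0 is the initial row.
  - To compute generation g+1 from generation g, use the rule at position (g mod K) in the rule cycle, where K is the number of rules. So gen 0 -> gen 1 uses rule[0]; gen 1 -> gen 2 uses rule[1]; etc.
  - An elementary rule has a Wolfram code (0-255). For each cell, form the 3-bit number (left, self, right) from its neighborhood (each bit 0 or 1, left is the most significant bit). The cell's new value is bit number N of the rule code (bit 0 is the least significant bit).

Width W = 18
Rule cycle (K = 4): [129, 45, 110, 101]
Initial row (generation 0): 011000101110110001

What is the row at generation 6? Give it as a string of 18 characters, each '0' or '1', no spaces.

Gen 0: 011000101110110001
Gen 1 (rule 129): 000010000100000100
Gen 2 (rule 45): 111010110101110101
Gen 3 (rule 110): 101111111111011111
Gen 4 (rule 101): 110000000001100001
Gen 5 (rule 129): 000111111100001100
Gen 6 (rule 45): 110100000001101001

Answer: 110100000001101001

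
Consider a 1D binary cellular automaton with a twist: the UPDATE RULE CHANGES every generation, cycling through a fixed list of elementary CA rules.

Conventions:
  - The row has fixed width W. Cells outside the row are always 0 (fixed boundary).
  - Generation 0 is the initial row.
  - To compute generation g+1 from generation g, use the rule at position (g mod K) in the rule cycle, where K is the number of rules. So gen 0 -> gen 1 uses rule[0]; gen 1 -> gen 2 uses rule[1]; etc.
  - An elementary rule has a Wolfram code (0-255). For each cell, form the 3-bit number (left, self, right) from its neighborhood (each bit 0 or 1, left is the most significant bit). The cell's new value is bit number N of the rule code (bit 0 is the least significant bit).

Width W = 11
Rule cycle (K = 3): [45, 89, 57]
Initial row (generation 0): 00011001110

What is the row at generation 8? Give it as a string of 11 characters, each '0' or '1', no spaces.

Gen 0: 00011001110
Gen 1 (rule 45): 11010001000
Gen 2 (rule 89): 11001100111
Gen 3 (rule 57): 10101010100
Gen 4 (rule 45): 11111111101
Gen 5 (rule 89): 10000000100
Gen 6 (rule 57): 01111110011
Gen 7 (rule 45): 01000000010
Gen 8 (rule 89): 00111111001

Answer: 00111111001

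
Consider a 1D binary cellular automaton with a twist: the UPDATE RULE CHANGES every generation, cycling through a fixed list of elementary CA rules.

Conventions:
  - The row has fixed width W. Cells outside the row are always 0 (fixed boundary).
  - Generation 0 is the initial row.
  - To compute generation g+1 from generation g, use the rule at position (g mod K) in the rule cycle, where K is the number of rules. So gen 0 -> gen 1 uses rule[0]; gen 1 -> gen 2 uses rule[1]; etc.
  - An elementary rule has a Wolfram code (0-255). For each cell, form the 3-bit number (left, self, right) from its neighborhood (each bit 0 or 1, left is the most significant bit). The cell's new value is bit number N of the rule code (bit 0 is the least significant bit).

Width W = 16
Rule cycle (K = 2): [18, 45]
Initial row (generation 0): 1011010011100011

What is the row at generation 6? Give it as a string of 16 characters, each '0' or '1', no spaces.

Answer: 1111111010011111

Derivation:
Gen 0: 1011010011100011
Gen 1 (rule 18): 0000001100010100
Gen 2 (rule 45): 1111101001011101
Gen 3 (rule 18): 0000000110000000
Gen 4 (rule 45): 1111110100111111
Gen 5 (rule 18): 0000000011000000
Gen 6 (rule 45): 1111111010011111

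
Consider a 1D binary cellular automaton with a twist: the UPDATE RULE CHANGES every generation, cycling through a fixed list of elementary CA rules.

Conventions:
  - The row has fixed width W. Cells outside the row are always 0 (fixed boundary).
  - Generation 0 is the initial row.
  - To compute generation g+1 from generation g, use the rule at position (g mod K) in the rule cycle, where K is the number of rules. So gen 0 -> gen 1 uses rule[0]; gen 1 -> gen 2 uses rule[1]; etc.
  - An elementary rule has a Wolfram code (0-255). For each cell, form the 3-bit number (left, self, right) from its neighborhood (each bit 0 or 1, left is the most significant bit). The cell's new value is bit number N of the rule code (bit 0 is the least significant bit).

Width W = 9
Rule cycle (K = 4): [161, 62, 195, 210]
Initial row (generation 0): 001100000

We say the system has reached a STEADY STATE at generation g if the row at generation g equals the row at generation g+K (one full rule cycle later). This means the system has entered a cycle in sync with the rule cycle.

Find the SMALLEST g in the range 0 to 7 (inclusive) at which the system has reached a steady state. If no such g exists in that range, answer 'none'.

Answer: none

Derivation:
Gen 0: 001100000
Gen 1 (rule 161): 100001111
Gen 2 (rule 62): 110011000
Gen 3 (rule 195): 010101011
Gen 4 (rule 210): 100000001
Gen 5 (rule 161): 001111100
Gen 6 (rule 62): 011000010
Gen 7 (rule 195): 101011100
Gen 8 (rule 210): 000001110
Gen 9 (rule 161): 111100100
Gen 10 (rule 62): 100011110
Gen 11 (rule 195): 001101110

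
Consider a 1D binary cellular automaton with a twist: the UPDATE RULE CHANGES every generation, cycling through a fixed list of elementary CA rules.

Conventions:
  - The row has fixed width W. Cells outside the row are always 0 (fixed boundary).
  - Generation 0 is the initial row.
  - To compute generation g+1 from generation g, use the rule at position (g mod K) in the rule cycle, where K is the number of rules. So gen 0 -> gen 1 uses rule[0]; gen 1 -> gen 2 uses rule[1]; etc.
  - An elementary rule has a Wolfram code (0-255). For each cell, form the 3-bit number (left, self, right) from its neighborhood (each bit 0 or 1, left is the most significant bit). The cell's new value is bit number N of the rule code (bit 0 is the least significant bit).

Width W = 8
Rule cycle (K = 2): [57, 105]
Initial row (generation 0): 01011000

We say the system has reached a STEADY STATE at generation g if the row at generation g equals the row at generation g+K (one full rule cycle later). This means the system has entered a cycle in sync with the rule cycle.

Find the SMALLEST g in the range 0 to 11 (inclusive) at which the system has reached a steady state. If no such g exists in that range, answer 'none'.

Answer: none

Derivation:
Gen 0: 01011000
Gen 1 (rule 57): 00110111
Gen 2 (rule 105): 10111101
Gen 3 (rule 57): 01100010
Gen 4 (rule 105): 01101000
Gen 5 (rule 57): 01010111
Gen 6 (rule 105): 00101101
Gen 7 (rule 57): 10011010
Gen 8 (rule 105): 00011100
Gen 9 (rule 57): 11010011
Gen 10 (rule 105): 11100011
Gen 11 (rule 57): 10011010
Gen 12 (rule 105): 00011100
Gen 13 (rule 57): 11010011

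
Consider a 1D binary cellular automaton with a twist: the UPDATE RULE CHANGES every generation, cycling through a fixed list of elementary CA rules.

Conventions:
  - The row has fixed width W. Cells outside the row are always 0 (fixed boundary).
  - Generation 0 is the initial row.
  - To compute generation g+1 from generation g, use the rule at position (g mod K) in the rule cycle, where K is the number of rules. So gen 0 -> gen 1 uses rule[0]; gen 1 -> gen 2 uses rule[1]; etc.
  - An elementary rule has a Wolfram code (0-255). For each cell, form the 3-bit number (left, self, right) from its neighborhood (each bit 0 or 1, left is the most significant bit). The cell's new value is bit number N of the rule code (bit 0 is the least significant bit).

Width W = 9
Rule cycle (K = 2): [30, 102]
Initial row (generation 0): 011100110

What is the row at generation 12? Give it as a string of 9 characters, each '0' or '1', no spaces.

Answer: 000101011

Derivation:
Gen 0: 011100110
Gen 1 (rule 30): 110011101
Gen 2 (rule 102): 010100111
Gen 3 (rule 30): 110111100
Gen 4 (rule 102): 011000100
Gen 5 (rule 30): 110101110
Gen 6 (rule 102): 011110010
Gen 7 (rule 30): 110001111
Gen 8 (rule 102): 010010001
Gen 9 (rule 30): 111111011
Gen 10 (rule 102): 000001101
Gen 11 (rule 30): 000011001
Gen 12 (rule 102): 000101011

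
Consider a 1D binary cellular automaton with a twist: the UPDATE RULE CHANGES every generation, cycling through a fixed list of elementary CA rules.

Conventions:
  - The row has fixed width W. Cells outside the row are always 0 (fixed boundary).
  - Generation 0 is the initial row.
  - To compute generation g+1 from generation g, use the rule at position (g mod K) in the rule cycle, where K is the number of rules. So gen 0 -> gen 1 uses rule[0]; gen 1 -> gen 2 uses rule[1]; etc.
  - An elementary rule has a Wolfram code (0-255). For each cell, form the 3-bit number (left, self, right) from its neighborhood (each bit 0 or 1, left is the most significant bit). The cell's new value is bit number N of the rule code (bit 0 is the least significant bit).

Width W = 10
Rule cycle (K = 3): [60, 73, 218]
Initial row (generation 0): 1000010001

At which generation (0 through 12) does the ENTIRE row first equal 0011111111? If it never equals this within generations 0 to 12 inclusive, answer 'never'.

Answer: 11

Derivation:
Gen 0: 1000010001
Gen 1 (rule 60): 1100011001
Gen 2 (rule 73): 1101011000
Gen 3 (rule 218): 1100011100
Gen 4 (rule 60): 1010010010
Gen 5 (rule 73): 0000000000
Gen 6 (rule 218): 0000000000
Gen 7 (rule 60): 0000000000
Gen 8 (rule 73): 1111111111
Gen 9 (rule 218): 1111111111
Gen 10 (rule 60): 1000000000
Gen 11 (rule 73): 0011111111
Gen 12 (rule 218): 0111111111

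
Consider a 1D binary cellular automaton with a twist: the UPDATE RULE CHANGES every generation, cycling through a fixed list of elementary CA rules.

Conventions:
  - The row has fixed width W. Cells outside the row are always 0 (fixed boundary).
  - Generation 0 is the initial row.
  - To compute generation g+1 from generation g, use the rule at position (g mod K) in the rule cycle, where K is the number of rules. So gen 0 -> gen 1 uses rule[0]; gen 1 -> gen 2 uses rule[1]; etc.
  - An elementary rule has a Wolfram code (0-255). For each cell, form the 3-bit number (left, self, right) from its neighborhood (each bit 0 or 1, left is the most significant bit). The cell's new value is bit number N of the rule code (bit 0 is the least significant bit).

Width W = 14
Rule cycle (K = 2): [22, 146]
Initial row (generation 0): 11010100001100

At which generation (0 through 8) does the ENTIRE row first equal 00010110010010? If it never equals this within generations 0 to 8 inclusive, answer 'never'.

Gen 0: 11010100001100
Gen 1 (rule 22): 00010110010010
Gen 2 (rule 146): 00100001101101
Gen 3 (rule 22): 01110010000001
Gen 4 (rule 146): 10101101000010
Gen 5 (rule 22): 10100001100111
Gen 6 (rule 146): 00010010011010
Gen 7 (rule 22): 00111111100011
Gen 8 (rule 146): 01011111010100

Answer: 1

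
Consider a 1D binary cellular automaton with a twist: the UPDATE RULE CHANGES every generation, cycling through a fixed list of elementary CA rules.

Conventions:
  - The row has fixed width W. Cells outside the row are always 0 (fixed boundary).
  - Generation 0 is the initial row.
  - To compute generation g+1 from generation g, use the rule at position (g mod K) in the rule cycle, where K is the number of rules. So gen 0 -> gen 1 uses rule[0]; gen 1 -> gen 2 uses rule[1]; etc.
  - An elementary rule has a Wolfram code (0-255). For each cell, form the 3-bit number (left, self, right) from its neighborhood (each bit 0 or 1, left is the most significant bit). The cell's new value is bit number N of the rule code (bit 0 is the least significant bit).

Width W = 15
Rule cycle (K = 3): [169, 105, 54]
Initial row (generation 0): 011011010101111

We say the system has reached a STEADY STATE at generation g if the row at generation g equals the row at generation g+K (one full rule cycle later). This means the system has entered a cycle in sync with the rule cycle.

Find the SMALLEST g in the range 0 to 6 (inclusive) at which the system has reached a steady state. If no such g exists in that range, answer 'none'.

Gen 0: 011011010101111
Gen 1 (rule 169): 010110101011110
Gen 2 (rule 105): 001111010110010
Gen 3 (rule 54): 010000111001111
Gen 4 (rule 169): 000110110001110
Gen 5 (rule 105): 110111110101010
Gen 6 (rule 54): 001000001111111
Gen 7 (rule 169): 100011101111110
Gen 8 (rule 105): 001010111000010
Gen 9 (rule 54): 011111000100111

Answer: none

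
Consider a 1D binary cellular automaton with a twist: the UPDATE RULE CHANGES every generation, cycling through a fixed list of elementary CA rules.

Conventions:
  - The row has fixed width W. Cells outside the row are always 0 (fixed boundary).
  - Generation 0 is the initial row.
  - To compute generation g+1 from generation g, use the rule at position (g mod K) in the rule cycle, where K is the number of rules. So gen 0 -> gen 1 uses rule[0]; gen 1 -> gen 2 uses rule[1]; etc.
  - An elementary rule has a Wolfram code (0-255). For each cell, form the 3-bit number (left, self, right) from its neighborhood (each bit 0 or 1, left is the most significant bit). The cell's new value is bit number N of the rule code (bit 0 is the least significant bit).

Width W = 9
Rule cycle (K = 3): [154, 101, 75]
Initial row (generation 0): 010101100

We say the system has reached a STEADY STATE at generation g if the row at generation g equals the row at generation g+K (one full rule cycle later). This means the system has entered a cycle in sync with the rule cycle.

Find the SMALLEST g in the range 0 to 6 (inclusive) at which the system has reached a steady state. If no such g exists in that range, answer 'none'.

Answer: none

Derivation:
Gen 0: 010101100
Gen 1 (rule 154): 100001010
Gen 2 (rule 101): 101101110
Gen 3 (rule 75): 001101010
Gen 4 (rule 154): 011000001
Gen 5 (rule 101): 001011101
Gen 6 (rule 75): 110010100
Gen 7 (rule 154): 101100010
Gen 8 (rule 101): 110101010
Gen 9 (rule 75): 110000000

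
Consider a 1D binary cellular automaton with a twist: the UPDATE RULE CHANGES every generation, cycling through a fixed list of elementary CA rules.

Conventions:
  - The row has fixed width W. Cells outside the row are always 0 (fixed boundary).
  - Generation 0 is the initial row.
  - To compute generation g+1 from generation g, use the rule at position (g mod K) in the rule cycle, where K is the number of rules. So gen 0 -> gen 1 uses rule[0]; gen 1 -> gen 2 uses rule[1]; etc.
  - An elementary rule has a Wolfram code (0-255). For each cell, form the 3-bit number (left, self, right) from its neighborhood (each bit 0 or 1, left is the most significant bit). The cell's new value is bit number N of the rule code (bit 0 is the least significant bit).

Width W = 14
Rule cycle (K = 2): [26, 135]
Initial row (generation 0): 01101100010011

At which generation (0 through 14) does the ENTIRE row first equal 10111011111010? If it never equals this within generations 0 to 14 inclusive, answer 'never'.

Gen 0: 01101100010011
Gen 1 (rule 26): 11001010101110
Gen 2 (rule 135): 00011010100100
Gen 3 (rule 26): 00110000011010
Gen 4 (rule 135): 11000111100010
Gen 5 (rule 26): 10101100010101
Gen 6 (rule 135): 10100001110101
Gen 7 (rule 26): 00010011000000
Gen 8 (rule 135): 11110100011111
Gen 9 (rule 26): 10000010110000
Gen 10 (rule 135): 10111110000111
Gen 11 (rule 26): 00100001001100
Gen 12 (rule 135): 11101111010001
Gen 13 (rule 26): 10001000001010
Gen 14 (rule 135): 10111011111010

Answer: 14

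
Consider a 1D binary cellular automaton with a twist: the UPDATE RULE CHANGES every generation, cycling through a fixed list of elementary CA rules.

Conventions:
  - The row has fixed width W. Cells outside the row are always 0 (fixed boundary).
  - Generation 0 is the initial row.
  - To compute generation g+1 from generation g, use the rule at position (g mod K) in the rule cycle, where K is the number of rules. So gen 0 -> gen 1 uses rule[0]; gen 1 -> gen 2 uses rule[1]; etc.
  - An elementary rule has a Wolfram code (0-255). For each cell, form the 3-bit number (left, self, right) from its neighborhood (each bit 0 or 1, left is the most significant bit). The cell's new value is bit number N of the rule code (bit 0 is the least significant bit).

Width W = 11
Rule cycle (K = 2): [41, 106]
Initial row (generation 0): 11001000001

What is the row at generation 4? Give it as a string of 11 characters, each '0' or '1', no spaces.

Answer: 10011010010

Derivation:
Gen 0: 11001000001
Gen 1 (rule 41): 10000011100
Gen 2 (rule 106): 00000110100
Gen 3 (rule 41): 11110101001
Gen 4 (rule 106): 10011010010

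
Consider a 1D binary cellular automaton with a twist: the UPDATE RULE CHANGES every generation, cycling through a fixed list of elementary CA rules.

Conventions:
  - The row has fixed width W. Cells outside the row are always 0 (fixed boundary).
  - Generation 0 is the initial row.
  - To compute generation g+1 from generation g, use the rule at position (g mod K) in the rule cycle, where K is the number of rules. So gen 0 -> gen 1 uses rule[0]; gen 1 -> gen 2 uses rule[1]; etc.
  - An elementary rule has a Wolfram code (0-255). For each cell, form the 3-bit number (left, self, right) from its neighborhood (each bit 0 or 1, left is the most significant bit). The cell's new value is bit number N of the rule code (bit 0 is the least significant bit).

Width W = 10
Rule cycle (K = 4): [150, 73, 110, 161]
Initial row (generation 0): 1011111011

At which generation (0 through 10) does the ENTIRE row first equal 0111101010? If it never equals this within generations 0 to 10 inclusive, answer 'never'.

Gen 0: 1011111011
Gen 1 (rule 150): 1001110000
Gen 2 (rule 73): 0001010111
Gen 3 (rule 110): 0011111101
Gen 4 (rule 161): 1001111010
Gen 5 (rule 150): 1110110011
Gen 6 (rule 73): 1010110011
Gen 7 (rule 110): 1111110111
Gen 8 (rule 161): 0111101010
Gen 9 (rule 150): 1011001011
Gen 10 (rule 73): 0011000011

Answer: 8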